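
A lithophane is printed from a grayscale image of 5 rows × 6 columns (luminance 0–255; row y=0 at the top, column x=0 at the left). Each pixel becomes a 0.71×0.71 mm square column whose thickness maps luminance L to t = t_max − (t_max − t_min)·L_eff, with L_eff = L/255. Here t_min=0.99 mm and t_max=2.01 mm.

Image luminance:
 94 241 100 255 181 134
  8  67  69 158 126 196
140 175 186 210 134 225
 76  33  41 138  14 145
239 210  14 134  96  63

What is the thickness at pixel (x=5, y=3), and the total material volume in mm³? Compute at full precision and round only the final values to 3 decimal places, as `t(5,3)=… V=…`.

span = t_max - t_min = 2.01 - 0.99 = 1.020
L(5,3) = 145, L_eff = 145/255 = 0.568627
t(5,3) = 2.01 - 1.020·0.568627 = 1.430
Σt over all 5·6 pixels = 44.692
V = pitch²·Σt = 0.71²·44.692 = 22.529

t(5,3)=1.430 V=22.529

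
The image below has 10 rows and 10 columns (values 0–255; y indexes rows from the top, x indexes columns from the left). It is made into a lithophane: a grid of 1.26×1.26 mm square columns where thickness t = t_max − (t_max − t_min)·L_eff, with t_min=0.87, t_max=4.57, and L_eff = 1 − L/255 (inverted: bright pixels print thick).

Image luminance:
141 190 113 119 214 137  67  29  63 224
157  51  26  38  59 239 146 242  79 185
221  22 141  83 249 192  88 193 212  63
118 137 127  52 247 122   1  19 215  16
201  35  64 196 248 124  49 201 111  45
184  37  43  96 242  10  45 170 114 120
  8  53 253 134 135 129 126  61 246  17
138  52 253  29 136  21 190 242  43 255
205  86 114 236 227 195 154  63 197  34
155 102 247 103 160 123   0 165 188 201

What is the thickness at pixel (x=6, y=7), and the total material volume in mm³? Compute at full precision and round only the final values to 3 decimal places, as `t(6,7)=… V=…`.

span = t_max - t_min = 4.57 - 0.87 = 3.700
L(6,7) = 190, L_eff = 1 - 190/255 = 0.254902 (inverted)
t(6,7) = 4.57 - 3.700·0.254902 = 3.627
Σt over all 10·10 pixels = 348613/1275 ≈ 273.4219608
V = pitch²·Σt = 1.26²·348613/1275 = 434.085

t(6,7)=3.627 V=434.085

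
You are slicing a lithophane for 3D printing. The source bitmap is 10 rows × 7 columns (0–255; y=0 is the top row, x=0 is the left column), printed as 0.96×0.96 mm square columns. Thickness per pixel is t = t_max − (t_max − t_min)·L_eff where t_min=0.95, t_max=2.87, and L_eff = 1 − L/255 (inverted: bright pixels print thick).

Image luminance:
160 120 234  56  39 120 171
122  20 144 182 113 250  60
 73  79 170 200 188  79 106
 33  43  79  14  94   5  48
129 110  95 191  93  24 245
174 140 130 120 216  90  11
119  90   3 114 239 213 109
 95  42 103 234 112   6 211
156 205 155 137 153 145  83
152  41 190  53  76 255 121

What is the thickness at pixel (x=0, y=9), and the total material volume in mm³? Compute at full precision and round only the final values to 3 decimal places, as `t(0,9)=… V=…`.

t(0,9)=2.094 V=119.450

span = t_max - t_min = 2.87 - 0.95 = 1.920
L(0,9) = 152, L_eff = 1 - 152/255 = 0.403922 (inverted)
t(0,9) = 2.87 - 1.920·0.403922 = 2.094
Σt over all 10·7 pixels = 550849/4250 ≈ 129.6115294
V = pitch²·Σt = 0.96²·550849/4250 = 119.450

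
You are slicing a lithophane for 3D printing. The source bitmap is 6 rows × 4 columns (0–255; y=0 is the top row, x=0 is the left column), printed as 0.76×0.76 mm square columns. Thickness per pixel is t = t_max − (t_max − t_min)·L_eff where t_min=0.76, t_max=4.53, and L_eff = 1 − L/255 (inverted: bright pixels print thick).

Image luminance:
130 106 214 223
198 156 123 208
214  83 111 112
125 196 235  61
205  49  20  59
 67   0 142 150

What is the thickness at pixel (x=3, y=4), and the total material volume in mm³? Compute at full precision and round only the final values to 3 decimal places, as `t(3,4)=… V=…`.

span = t_max - t_min = 4.53 - 0.76 = 3.770
L(3,4) = 59, L_eff = 1 - 59/255 = 0.768627 (inverted)
t(3,4) = 4.53 - 3.770·0.768627 = 1.632
Σt over all 6·4 pixels = 1666619/25500 ≈ 65.3576078
V = pitch²·Σt = 0.76²·1666619/25500 = 37.751

t(3,4)=1.632 V=37.751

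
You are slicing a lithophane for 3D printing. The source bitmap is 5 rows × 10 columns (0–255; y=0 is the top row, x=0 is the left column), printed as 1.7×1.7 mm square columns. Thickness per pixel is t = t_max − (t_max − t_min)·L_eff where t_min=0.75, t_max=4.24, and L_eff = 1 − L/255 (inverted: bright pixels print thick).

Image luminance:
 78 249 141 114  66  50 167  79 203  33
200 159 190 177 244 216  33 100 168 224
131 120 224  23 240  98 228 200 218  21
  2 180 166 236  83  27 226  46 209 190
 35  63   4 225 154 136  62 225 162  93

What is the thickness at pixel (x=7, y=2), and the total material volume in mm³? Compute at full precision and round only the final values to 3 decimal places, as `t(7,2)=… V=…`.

span = t_max - t_min = 4.24 - 0.75 = 3.490
L(7,2) = 200, L_eff = 1 - 200/255 = 0.215686 (inverted)
t(7,2) = 4.24 - 3.490·0.215686 = 3.487
Σt over all 5·10 pixels = 280886/2125 ≈ 132.1816471
V = pitch²·Σt = 1.7²·280886/2125 = 382.005

t(7,2)=3.487 V=382.005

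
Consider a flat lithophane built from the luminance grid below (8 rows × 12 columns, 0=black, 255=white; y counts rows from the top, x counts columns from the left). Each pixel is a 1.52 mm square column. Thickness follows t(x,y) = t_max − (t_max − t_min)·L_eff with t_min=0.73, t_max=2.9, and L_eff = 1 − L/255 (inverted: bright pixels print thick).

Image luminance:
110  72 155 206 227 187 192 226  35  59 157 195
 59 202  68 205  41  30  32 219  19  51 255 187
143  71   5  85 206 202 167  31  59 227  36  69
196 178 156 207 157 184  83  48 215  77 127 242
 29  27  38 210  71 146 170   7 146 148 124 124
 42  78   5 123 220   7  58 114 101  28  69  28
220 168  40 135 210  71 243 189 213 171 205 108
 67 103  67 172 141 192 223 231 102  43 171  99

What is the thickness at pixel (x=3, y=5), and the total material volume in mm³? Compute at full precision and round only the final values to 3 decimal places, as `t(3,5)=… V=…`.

t(3,5)=1.777 V=398.966

span = t_max - t_min = 2.9 - 0.73 = 2.170
L(3,5) = 123, L_eff = 1 - 123/255 = 0.517647 (inverted)
t(3,5) = 2.9 - 2.170·0.517647 = 1.777
Σt over all 8·12 pixels = 1467803/8500 ≈ 172.6827059
V = pitch²·Σt = 1.52²·1467803/8500 = 398.966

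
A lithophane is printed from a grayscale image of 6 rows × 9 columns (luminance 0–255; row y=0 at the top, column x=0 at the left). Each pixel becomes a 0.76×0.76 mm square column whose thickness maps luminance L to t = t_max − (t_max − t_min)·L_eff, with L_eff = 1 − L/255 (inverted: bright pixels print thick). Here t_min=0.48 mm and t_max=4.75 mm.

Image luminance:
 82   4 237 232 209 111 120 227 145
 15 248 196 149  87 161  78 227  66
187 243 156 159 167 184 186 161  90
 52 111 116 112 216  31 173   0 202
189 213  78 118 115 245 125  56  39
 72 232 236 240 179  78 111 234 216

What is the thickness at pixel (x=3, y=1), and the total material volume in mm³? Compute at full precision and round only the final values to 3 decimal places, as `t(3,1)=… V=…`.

span = t_max - t_min = 4.75 - 0.48 = 4.270
L(3,1) = 149, L_eff = 1 - 149/255 = 0.415686 (inverted)
t(3,1) = 4.75 - 4.270·0.415686 = 2.975
Σt over all 6·9 pixels = 1010273/6375 ≈ 158.4741961
V = pitch²·Σt = 0.76²·1010273/6375 = 91.535

t(3,1)=2.975 V=91.535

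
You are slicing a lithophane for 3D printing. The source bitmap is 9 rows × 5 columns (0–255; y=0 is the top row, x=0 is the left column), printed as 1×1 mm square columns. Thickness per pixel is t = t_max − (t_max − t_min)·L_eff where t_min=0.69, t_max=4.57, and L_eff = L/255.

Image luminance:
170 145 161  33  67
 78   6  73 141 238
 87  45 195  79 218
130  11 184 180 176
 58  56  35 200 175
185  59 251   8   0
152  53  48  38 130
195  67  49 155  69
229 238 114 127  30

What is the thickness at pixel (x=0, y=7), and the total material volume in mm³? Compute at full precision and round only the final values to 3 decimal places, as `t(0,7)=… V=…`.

span = t_max - t_min = 4.57 - 0.69 = 3.880
L(0,7) = 195, L_eff = 195/255 = 0.764706
t(0,7) = 4.57 - 3.880·0.764706 = 1.603
Σt over all 9·5 pixels = 3250531/25500 ≈ 127.4718039
V = pitch²·Σt = 1²·3250531/25500 = 127.472

t(0,7)=1.603 V=127.472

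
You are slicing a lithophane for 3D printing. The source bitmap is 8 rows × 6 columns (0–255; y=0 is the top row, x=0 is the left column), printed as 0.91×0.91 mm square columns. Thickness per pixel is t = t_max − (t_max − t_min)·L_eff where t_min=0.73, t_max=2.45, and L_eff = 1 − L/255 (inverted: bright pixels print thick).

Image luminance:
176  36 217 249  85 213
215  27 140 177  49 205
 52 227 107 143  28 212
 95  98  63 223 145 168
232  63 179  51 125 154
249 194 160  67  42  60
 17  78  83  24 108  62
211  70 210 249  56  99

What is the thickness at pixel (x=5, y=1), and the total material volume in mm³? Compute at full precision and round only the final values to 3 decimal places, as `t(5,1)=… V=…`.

span = t_max - t_min = 2.45 - 0.73 = 1.720
L(5,1) = 205, L_eff = 1 - 205/255 = 0.196078 (inverted)
t(5,1) = 2.45 - 1.720·0.196078 = 2.113
Σt over all 8·6 pixels = 489679/6375 ≈ 76.8123922
V = pitch²·Σt = 0.91²·489679/6375 = 63.608

t(5,1)=2.113 V=63.608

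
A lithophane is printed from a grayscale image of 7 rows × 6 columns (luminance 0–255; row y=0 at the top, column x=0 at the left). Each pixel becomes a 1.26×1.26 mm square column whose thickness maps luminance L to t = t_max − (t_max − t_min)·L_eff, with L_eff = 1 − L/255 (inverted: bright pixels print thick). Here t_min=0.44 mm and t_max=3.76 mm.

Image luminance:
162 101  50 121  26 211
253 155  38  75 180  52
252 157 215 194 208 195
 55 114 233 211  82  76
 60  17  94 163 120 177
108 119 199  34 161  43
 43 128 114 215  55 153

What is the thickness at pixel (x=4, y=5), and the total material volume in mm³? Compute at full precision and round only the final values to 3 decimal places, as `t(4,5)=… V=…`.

t(4,5)=2.536 V=141.349

span = t_max - t_min = 3.76 - 0.44 = 3.320
L(4,5) = 161, L_eff = 1 - 161/255 = 0.368627 (inverted)
t(4,5) = 3.76 - 3.320·0.368627 = 2.536
Σt over all 7·6 pixels = 567587/6375 ≈ 89.0332549
V = pitch²·Σt = 1.26²·567587/6375 = 141.349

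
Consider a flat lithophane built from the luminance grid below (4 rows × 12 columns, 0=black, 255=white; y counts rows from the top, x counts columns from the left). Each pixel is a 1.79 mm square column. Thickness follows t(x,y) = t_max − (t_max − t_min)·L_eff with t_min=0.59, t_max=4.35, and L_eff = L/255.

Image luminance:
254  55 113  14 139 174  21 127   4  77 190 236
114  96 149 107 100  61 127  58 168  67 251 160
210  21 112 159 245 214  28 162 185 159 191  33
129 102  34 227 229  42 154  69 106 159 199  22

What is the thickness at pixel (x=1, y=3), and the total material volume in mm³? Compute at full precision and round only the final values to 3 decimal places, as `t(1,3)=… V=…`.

t(1,3)=2.846 V=383.043

span = t_max - t_min = 4.35 - 0.59 = 3.760
L(1,3) = 102, L_eff = 102/255 = 0.400000
t(1,3) = 4.35 - 3.760·0.400000 = 2.846
Σt over all 4·12 pixels = 762118/6375 ≈ 119.5479216
V = pitch²·Σt = 1.79²·762118/6375 = 383.043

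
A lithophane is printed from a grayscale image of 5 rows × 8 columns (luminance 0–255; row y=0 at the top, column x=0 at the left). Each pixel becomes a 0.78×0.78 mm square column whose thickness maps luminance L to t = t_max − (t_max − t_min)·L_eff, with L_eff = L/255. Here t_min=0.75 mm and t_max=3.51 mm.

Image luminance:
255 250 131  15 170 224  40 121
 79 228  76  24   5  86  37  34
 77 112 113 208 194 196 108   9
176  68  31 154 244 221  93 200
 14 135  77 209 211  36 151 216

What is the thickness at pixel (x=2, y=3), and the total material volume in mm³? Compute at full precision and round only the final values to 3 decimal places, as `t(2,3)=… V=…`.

t(2,3)=3.174 V=52.310

span = t_max - t_min = 3.51 - 0.75 = 2.760
L(2,3) = 31, L_eff = 31/255 = 0.121569
t(2,3) = 3.51 - 2.760·0.121569 = 3.174
Σt over all 5·8 pixels = 182706/2125 ≈ 85.9792941
V = pitch²·Σt = 0.78²·182706/2125 = 52.310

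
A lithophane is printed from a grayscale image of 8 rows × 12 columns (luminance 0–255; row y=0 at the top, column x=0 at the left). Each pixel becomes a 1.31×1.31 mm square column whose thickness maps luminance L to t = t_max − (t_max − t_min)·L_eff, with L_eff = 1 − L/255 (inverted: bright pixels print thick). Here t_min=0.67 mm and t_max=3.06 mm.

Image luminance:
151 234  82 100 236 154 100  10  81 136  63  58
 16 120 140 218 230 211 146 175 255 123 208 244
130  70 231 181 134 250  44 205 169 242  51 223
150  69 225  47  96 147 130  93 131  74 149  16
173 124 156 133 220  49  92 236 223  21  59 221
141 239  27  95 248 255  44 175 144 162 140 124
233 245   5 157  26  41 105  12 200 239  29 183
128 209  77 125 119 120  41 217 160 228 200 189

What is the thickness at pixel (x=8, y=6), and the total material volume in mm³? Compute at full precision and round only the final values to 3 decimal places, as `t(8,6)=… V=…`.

t(8,6)=2.545 V=328.112

span = t_max - t_min = 3.06 - 0.67 = 2.390
L(8,6) = 200, L_eff = 1 - 200/255 = 0.215686 (inverted)
t(8,6) = 3.06 - 2.390·0.215686 = 2.545
Σt over all 8·12 pixels = 4875503/25500 ≈ 191.1961961
V = pitch²·Σt = 1.31²·4875503/25500 = 328.112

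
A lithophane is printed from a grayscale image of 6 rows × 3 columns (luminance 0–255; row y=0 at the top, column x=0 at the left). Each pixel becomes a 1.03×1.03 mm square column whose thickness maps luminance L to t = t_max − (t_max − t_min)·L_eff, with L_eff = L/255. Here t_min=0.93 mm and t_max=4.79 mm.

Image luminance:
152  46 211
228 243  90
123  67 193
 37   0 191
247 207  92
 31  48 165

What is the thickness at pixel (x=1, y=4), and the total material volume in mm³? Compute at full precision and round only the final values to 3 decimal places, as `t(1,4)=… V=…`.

span = t_max - t_min = 4.79 - 0.93 = 3.860
L(1,4) = 207, L_eff = 207/255 = 0.811765
t(1,4) = 4.79 - 3.860·0.811765 = 1.657
Σt over all 6·3 pixels = 320851/6375 ≈ 50.3295686
V = pitch²·Σt = 1.03²·320851/6375 = 53.395

t(1,4)=1.657 V=53.395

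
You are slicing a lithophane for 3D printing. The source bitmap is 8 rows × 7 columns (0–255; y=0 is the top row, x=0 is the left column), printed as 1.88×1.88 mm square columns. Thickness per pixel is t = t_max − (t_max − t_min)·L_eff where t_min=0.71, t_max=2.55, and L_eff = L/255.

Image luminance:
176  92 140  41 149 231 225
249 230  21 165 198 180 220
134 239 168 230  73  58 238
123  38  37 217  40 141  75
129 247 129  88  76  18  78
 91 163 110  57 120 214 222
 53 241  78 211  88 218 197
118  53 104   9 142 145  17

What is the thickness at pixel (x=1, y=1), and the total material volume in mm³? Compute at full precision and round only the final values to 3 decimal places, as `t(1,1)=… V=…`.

span = t_max - t_min = 2.55 - 0.71 = 1.840
L(1,1) = 230, L_eff = 230/255 = 0.901961
t(1,1) = 2.55 - 1.840·0.901961 = 0.890
Σt over all 8·7 pixels = 563326/6375 ≈ 88.3648627
V = pitch²·Σt = 1.88²·563326/6375 = 312.317

t(1,1)=0.890 V=312.317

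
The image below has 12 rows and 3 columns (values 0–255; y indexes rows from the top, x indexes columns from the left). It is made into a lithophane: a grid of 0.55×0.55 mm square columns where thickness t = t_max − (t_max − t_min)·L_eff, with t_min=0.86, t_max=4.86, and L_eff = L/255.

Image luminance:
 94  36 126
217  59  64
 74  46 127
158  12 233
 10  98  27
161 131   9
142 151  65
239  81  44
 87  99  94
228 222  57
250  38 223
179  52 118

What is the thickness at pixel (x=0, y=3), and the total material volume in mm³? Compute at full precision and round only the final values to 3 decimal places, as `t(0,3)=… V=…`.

t(0,3)=2.382 V=33.703

span = t_max - t_min = 4.86 - 0.86 = 4.000
L(0,3) = 158, L_eff = 158/255 = 0.619608
t(0,3) = 4.86 - 4.000·0.619608 = 2.382
Σt over all 12·3 pixels = 142054/1275 ≈ 111.4149020
V = pitch²·Σt = 0.55²·142054/1275 = 33.703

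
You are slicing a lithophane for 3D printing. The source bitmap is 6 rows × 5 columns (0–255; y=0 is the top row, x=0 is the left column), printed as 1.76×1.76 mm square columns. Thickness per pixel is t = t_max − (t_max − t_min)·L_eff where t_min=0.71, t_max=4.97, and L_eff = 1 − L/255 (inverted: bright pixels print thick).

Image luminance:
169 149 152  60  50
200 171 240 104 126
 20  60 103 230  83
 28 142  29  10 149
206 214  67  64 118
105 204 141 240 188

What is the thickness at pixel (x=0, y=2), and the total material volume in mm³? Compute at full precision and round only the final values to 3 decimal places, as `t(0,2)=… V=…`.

t(0,2)=1.044 V=263.760

span = t_max - t_min = 4.97 - 0.71 = 4.260
L(0,2) = 20, L_eff = 1 - 20/255 = 0.921569 (inverted)
t(0,2) = 4.97 - 4.260·0.921569 = 1.044
Σt over all 6·5 pixels = 361887/4250 ≈ 85.1498824
V = pitch²·Σt = 1.76²·361887/4250 = 263.760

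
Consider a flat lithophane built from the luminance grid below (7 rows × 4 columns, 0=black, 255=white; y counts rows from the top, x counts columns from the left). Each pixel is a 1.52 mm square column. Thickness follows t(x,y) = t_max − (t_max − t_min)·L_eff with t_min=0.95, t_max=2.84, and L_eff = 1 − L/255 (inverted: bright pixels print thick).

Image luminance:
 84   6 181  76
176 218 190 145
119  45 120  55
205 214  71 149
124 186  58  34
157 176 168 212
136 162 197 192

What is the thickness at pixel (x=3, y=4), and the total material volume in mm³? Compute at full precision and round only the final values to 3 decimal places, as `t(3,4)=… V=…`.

span = t_max - t_min = 2.84 - 0.95 = 1.890
L(3,4) = 34, L_eff = 1 - 34/255 = 0.866667 (inverted)
t(3,4) = 2.84 - 1.890·0.866667 = 1.202
Σt over all 7·4 pixels = 117257/2125 ≈ 55.1797647
V = pitch²·Σt = 1.52²·117257/2125 = 127.487

t(3,4)=1.202 V=127.487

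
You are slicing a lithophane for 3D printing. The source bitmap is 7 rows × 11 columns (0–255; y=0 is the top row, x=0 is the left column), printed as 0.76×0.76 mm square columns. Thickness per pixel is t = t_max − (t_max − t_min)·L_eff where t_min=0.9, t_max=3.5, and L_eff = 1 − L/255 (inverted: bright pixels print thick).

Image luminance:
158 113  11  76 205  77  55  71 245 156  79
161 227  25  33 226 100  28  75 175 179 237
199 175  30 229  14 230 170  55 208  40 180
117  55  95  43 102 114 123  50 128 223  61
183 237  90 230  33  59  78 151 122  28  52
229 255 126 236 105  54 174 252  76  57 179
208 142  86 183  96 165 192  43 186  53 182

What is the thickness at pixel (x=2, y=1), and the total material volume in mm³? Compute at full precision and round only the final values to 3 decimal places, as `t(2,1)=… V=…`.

span = t_max - t_min = 3.5 - 0.9 = 2.600
L(2,1) = 25, L_eff = 1 - 25/255 = 0.901961 (inverted)
t(2,1) = 3.5 - 2.600·0.901961 = 1.155
Σt over all 7·11 pixels = 86797/510 ≈ 170.1901961
V = pitch²·Σt = 0.76²·86797/510 = 98.302

t(2,1)=1.155 V=98.302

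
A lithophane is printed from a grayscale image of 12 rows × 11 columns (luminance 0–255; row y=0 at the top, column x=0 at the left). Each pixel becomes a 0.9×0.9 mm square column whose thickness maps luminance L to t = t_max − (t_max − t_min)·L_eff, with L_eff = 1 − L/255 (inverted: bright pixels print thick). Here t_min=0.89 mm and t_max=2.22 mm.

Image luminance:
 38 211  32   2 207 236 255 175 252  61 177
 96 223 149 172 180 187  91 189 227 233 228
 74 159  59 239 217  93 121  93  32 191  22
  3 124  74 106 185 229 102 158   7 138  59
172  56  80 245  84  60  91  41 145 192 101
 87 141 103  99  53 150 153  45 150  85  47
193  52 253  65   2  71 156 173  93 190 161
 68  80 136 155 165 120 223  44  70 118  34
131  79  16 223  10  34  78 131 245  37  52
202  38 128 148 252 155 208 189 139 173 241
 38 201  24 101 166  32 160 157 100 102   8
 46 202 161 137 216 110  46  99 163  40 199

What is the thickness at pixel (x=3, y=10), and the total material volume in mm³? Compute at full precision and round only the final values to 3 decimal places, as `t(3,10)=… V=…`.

span = t_max - t_min = 2.22 - 0.89 = 1.330
L(3,10) = 101, L_eff = 1 - 101/255 = 0.603922 (inverted)
t(3,10) = 2.22 - 1.330·0.603922 = 1.417
Σt over all 12·11 pixels = 1038713/5100 ≈ 203.6692157
V = pitch²·Σt = 0.9²·1038713/5100 = 164.972

t(3,10)=1.417 V=164.972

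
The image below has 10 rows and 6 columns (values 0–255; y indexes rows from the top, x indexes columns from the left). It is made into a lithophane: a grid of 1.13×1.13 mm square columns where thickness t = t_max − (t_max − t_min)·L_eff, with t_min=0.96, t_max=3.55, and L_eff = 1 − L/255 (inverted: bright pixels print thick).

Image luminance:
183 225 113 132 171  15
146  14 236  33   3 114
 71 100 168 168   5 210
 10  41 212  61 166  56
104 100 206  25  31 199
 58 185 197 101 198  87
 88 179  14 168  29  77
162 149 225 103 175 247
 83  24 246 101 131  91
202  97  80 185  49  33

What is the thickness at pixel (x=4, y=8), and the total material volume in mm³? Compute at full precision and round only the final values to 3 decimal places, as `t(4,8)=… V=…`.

span = t_max - t_min = 3.55 - 0.96 = 2.590
L(4,8) = 131, L_eff = 1 - 131/255 = 0.486275 (inverted)
t(4,8) = 3.55 - 2.590·0.486275 = 2.291
Σt over all 10·6 pixels = 1651519/12750 ≈ 129.5309020
V = pitch²·Σt = 1.13²·1651519/12750 = 165.398

t(4,8)=2.291 V=165.398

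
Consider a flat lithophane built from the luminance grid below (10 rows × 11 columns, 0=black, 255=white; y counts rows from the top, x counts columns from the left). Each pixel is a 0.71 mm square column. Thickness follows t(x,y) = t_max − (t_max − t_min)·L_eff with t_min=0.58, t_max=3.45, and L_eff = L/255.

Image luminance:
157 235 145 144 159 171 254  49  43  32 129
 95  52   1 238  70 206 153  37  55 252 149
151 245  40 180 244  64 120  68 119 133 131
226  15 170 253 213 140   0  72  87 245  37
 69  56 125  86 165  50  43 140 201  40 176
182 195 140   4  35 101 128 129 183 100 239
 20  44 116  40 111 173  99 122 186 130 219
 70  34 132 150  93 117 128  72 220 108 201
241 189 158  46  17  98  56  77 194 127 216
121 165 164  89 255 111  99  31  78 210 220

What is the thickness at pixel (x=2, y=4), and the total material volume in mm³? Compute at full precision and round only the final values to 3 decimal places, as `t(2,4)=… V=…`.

t(2,4)=2.043 V=112.369

span = t_max - t_min = 3.45 - 0.58 = 2.870
L(2,4) = 125, L_eff = 125/255 = 0.490196
t(2,4) = 3.45 - 2.870·0.490196 = 2.043
Σt over all 10·11 pixels = 5684219/25500 ≈ 222.9105490
V = pitch²·Σt = 0.71²·5684219/25500 = 112.369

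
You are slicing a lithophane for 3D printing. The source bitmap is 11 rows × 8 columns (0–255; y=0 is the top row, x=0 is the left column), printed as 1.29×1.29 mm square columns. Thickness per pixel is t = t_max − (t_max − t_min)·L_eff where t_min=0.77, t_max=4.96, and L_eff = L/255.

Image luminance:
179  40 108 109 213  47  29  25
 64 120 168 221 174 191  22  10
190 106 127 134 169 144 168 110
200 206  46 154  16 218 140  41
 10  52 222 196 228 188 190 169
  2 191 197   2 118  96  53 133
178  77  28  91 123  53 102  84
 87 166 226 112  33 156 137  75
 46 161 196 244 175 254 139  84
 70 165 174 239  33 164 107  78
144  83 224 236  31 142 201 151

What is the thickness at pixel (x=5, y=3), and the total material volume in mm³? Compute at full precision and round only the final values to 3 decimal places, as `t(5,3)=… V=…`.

span = t_max - t_min = 4.96 - 0.77 = 4.190
L(5,3) = 218, L_eff = 218/255 = 0.854902
t(5,3) = 4.96 - 4.190·0.854902 = 1.378
Σt over all 11·8 pixels = 429023/1700 ≈ 252.3664706
V = pitch²·Σt = 1.29²·429023/1700 = 419.963

t(5,3)=1.378 V=419.963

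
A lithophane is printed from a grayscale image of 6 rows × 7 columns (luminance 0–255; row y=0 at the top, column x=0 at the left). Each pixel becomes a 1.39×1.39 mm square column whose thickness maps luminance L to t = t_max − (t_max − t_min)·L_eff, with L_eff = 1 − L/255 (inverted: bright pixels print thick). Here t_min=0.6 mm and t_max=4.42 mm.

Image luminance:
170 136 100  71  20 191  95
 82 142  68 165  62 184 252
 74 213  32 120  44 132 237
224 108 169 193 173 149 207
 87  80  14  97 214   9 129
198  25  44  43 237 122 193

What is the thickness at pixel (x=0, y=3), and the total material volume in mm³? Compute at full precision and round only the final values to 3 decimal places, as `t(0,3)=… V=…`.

t(0,3)=3.956 V=202.235

span = t_max - t_min = 4.42 - 0.6 = 3.820
L(0,3) = 224, L_eff = 1 - 224/255 = 0.121569 (inverted)
t(0,3) = 4.42 - 3.820·0.121569 = 3.956
Σt over all 6·7 pixels = 266911/2550 ≈ 104.6709804
V = pitch²·Σt = 1.39²·266911/2550 = 202.235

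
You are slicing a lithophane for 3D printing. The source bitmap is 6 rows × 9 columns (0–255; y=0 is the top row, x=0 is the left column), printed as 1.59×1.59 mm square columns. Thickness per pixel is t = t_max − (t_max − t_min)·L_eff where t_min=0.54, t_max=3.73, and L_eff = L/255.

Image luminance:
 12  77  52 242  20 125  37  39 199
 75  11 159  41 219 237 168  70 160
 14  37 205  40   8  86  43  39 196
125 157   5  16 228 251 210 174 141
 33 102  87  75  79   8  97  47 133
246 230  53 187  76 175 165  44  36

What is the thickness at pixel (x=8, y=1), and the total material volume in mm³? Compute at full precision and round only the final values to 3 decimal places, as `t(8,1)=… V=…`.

t(8,1)=1.728 V=326.064

span = t_max - t_min = 3.73 - 0.54 = 3.190
L(8,1) = 160, L_eff = 160/255 = 0.627451
t(8,1) = 3.73 - 3.190·0.627451 = 1.728
Σt over all 6·9 pixels = 3288881/25500 ≈ 128.9757255
V = pitch²·Σt = 1.59²·3288881/25500 = 326.064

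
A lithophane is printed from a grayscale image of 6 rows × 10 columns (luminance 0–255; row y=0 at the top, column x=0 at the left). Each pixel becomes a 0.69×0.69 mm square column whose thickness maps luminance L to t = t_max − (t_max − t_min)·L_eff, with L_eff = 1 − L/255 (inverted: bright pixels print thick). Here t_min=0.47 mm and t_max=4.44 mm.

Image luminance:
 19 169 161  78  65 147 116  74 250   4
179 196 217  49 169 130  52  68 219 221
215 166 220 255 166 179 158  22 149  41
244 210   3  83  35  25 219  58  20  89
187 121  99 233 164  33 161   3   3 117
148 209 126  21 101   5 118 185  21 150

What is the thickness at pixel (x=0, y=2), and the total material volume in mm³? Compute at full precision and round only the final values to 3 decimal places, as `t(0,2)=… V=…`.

span = t_max - t_min = 4.44 - 0.47 = 3.970
L(0,2) = 215, L_eff = 1 - 215/255 = 0.156863 (inverted)
t(0,2) = 4.44 - 3.970·0.156863 = 3.817
Σt over all 6·10 pixels = 727013/5100 ≈ 142.5515686
V = pitch²·Σt = 0.69²·727013/5100 = 67.869

t(0,2)=3.817 V=67.869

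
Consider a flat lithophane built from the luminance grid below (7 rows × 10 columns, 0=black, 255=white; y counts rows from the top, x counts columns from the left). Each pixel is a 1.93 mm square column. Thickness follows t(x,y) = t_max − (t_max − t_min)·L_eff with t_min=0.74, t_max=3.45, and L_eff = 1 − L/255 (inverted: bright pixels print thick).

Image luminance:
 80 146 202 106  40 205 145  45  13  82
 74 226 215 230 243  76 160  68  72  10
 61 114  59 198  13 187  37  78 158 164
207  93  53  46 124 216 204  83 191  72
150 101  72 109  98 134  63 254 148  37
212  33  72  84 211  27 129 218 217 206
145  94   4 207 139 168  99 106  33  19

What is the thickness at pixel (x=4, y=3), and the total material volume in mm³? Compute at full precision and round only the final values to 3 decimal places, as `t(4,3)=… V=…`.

t(4,3)=2.058 V=524.880

span = t_max - t_min = 3.45 - 0.74 = 2.710
L(4,3) = 124, L_eff = 1 - 124/255 = 0.513725 (inverted)
t(4,3) = 3.45 - 2.710·0.513725 = 2.058
Σt over all 7·10 pixels = 239549/1700 ≈ 140.9111765
V = pitch²·Σt = 1.93²·239549/1700 = 524.880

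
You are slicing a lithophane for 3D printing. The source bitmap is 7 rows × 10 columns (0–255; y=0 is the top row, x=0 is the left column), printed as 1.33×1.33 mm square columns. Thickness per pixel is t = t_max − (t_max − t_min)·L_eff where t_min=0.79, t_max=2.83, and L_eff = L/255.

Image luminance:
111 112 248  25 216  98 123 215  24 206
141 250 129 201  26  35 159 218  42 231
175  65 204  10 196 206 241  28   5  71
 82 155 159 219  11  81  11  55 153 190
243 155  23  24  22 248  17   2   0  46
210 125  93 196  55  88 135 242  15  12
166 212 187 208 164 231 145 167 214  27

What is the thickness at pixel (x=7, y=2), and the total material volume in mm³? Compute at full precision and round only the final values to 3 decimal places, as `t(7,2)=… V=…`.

t(7,2)=2.606 V=225.903

span = t_max - t_min = 2.83 - 0.79 = 2.040
L(7,2) = 28, L_eff = 28/255 = 0.109804
t(7,2) = 2.83 - 2.040·0.109804 = 2.606
Σt over all 7·10 pixels = 127.708
V = pitch²·Σt = 1.33²·127.708 = 225.903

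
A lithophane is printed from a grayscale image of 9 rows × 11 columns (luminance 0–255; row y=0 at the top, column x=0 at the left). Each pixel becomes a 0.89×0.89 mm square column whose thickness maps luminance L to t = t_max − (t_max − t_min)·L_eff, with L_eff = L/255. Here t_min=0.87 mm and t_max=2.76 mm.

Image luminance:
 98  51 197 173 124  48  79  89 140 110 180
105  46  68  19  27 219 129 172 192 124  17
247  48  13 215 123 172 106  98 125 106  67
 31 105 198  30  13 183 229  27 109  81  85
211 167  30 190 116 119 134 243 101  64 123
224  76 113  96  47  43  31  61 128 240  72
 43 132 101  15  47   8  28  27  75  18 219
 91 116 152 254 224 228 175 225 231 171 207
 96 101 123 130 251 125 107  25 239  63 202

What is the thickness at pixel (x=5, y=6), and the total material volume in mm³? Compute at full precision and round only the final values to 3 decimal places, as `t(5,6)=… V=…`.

t(5,6)=2.701 V=147.768

span = t_max - t_min = 2.76 - 0.87 = 1.890
L(5,6) = 8, L_eff = 8/255 = 0.031373
t(5,6) = 2.76 - 1.890·0.031373 = 2.701
Σt over all 9·11 pixels = 186.552
V = pitch²·Σt = 0.89²·186.552 = 147.768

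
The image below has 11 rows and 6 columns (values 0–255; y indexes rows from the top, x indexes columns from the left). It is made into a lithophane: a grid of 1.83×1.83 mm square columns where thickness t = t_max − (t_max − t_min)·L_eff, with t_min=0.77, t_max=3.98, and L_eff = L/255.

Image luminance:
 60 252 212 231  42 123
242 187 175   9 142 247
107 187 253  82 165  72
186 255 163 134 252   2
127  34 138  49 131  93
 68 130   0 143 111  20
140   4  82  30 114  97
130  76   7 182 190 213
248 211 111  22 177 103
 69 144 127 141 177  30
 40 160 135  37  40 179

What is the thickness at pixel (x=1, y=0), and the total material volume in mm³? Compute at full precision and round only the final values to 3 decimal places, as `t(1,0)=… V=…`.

t(1,0)=0.808 V=532.318

span = t_max - t_min = 3.98 - 0.77 = 3.210
L(1,0) = 252, L_eff = 252/255 = 0.988235
t(1,0) = 3.98 - 3.210·0.988235 = 0.808
Σt over all 11·6 pixels = 13511/85 ≈ 158.9529412
V = pitch²·Σt = 1.83²·13511/85 = 532.318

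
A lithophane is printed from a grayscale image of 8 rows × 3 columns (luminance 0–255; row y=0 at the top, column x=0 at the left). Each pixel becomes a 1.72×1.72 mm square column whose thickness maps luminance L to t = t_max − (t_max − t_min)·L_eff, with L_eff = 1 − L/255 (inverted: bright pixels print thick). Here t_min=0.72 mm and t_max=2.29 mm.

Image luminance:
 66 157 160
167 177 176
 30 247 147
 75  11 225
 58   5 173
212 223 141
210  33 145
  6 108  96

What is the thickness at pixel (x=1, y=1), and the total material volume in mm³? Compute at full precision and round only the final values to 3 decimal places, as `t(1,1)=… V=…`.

t(1,1)=1.810 V=106.639

span = t_max - t_min = 2.29 - 0.72 = 1.570
L(1,1) = 177, L_eff = 1 - 177/255 = 0.305882 (inverted)
t(1,1) = 2.29 - 1.570·0.305882 = 1.810
Σt over all 8·3 pixels = 76598/2125 ≈ 36.0461176
V = pitch²·Σt = 1.72²·76598/2125 = 106.639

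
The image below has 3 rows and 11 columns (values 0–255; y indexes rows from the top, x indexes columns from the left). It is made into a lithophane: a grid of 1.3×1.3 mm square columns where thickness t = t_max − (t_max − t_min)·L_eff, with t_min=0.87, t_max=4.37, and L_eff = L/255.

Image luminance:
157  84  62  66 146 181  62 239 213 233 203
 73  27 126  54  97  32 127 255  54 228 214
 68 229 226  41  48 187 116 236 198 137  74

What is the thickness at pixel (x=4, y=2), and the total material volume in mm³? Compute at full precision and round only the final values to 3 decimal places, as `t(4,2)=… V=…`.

t(4,2)=3.711 V=139.495

span = t_max - t_min = 4.37 - 0.87 = 3.500
L(4,2) = 48, L_eff = 48/255 = 0.188235
t(4,2) = 4.37 - 3.500·0.188235 = 3.711
Σt over all 3·11 pixels = 420961/5100 ≈ 82.5413725
V = pitch²·Σt = 1.3²·420961/5100 = 139.495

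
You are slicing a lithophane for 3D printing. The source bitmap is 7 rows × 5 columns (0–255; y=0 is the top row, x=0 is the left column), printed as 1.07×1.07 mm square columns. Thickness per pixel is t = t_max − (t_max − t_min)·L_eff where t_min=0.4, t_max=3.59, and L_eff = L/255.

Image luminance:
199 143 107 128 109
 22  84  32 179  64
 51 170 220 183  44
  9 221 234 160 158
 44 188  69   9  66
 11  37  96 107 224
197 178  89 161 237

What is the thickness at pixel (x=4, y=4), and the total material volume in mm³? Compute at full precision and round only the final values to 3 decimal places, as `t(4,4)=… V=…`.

t(4,4)=2.764 V=83.273

span = t_max - t_min = 3.59 - 0.4 = 3.190
L(4,4) = 66, L_eff = 66/255 = 0.258824
t(4,4) = 3.59 - 3.190·0.258824 = 2.764
Σt over all 7·5 pixels = 123647/1700 ≈ 72.7335294
V = pitch²·Σt = 1.07²·123647/1700 = 83.273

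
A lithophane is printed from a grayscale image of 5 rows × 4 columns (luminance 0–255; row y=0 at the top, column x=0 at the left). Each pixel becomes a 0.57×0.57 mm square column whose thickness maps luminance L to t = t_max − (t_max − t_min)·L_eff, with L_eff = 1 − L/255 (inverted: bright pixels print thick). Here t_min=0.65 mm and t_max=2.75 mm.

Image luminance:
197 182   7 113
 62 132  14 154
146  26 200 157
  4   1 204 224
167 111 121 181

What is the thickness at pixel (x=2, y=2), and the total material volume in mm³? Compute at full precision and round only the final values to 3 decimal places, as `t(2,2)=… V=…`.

span = t_max - t_min = 2.75 - 0.65 = 2.100
L(2,2) = 200, L_eff = 1 - 200/255 = 0.215686 (inverted)
t(2,2) = 2.75 - 2.100·0.215686 = 2.297
Σt over all 5·4 pixels = 27871/850 ≈ 32.7894118
V = pitch²·Σt = 0.57²·27871/850 = 10.653

t(2,2)=2.297 V=10.653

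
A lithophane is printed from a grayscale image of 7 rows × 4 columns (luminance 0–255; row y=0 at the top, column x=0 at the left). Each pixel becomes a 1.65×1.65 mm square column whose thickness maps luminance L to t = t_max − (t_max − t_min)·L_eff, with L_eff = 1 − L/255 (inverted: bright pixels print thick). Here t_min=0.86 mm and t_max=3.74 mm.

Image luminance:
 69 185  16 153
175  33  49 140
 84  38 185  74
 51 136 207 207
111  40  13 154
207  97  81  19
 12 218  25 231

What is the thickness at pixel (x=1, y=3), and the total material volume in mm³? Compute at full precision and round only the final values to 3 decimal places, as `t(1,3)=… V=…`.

t(1,3)=2.396 V=158.110

span = t_max - t_min = 3.74 - 0.86 = 2.880
L(1,3) = 136, L_eff = 1 - 136/255 = 0.466667 (inverted)
t(1,3) = 3.74 - 2.880·0.466667 = 2.396
Σt over all 7·4 pixels = 24682/425 ≈ 58.0752941
V = pitch²·Σt = 1.65²·24682/425 = 158.110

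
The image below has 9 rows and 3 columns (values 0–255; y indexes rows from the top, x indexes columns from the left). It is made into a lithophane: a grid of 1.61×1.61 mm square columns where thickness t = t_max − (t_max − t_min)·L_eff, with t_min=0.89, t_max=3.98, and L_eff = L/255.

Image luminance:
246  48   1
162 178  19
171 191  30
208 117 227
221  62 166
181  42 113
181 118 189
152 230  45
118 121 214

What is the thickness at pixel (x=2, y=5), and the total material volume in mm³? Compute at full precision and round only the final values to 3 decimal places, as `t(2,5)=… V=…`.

span = t_max - t_min = 3.98 - 0.89 = 3.090
L(2,5) = 113, L_eff = 113/255 = 0.443137
t(2,5) = 3.98 - 3.090·0.443137 = 2.611
Σt over all 9·3 pixels = 527057/8500 ≈ 62.0067059
V = pitch²·Σt = 1.61²·527057/8500 = 160.728

t(2,5)=2.611 V=160.728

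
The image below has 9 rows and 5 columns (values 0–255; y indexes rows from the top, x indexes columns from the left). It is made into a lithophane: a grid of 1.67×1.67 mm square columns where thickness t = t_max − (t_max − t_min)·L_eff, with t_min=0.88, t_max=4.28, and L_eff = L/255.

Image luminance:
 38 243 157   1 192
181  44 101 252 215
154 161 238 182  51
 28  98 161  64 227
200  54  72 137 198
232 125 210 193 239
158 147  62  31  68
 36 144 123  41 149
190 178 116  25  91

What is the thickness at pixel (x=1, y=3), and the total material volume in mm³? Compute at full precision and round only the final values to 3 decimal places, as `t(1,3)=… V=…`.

t(1,3)=2.973 V=313.770

span = t_max - t_min = 4.28 - 0.88 = 3.400
L(1,3) = 98, L_eff = 98/255 = 0.384314
t(1,3) = 4.28 - 3.400·0.384314 = 2.973
Σt over all 9·5 pixels = 8438/75 ≈ 112.5066667
V = pitch²·Σt = 1.67²·8438/75 = 313.770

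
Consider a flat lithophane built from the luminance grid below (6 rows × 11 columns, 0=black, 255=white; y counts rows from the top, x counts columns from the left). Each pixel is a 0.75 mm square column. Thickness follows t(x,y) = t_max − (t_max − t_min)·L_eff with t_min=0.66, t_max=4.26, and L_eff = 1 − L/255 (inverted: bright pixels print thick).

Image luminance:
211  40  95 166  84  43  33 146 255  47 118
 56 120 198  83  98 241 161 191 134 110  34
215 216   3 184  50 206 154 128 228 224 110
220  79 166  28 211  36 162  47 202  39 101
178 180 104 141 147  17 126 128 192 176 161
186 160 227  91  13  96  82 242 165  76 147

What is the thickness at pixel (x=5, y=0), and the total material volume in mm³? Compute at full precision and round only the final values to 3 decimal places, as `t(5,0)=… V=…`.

t(5,0)=1.267 V=93.654

span = t_max - t_min = 4.26 - 0.66 = 3.600
L(5,0) = 43, L_eff = 1 - 43/255 = 0.831373 (inverted)
t(5,0) = 4.26 - 3.600·0.831373 = 1.267
Σt over all 6·11 pixels = 70761/425 ≈ 166.4964706
V = pitch²·Σt = 0.75²·70761/425 = 93.654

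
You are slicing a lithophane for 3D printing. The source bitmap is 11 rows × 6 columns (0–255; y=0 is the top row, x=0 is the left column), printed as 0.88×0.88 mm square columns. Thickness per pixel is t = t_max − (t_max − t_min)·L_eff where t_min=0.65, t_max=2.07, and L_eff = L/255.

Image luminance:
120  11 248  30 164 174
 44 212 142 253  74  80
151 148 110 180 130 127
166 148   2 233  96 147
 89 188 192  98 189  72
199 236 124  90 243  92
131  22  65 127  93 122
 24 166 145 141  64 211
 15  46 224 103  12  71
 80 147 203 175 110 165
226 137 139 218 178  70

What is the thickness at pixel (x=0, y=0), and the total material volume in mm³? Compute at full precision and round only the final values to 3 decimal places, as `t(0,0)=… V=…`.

t(0,0)=1.402 V=68.574

span = t_max - t_min = 2.07 - 0.65 = 1.420
L(0,0) = 120, L_eff = 120/255 = 0.470588
t(0,0) = 2.07 - 1.420·0.470588 = 1.402
Σt over all 11·6 pixels = 1129033/12750 ≈ 88.5516078
V = pitch²·Σt = 0.88²·1129033/12750 = 68.574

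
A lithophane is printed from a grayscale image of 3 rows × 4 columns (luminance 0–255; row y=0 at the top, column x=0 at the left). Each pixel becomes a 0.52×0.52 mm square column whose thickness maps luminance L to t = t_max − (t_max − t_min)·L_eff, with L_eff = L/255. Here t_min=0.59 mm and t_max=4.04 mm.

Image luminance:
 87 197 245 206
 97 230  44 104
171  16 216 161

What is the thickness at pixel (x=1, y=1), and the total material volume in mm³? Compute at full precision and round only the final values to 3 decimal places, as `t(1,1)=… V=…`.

span = t_max - t_min = 4.04 - 0.59 = 3.450
L(1,1) = 230, L_eff = 230/255 = 0.901961
t(1,1) = 4.04 - 3.450·0.901961 = 0.928
Σt over all 3·4 pixels = 20807/850 ≈ 24.4788235
V = pitch²·Σt = 0.52²·20807/850 = 6.619

t(1,1)=0.928 V=6.619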